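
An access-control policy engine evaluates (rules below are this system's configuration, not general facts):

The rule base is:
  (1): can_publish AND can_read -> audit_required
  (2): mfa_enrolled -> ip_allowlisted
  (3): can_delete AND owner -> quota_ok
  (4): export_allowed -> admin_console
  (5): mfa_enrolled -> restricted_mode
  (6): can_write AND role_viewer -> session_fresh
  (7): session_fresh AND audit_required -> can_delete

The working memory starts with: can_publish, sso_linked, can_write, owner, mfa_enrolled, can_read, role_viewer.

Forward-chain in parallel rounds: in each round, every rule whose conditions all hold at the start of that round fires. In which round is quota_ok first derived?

Round 1: (1) [can_publish AND can_read -> audit_required]; (2) [mfa_enrolled -> ip_allowlisted]; (5) [mfa_enrolled -> restricted_mode]; (6) [can_write AND role_viewer -> session_fresh]. New: audit_required, ip_allowlisted, restricted_mode, session_fresh.
Round 2: (7) [session_fresh AND audit_required -> can_delete]. New: can_delete.
Round 3: (3) [can_delete AND owner -> quota_ok]. New: quota_ok.
quota_ok first appears in round 3.

3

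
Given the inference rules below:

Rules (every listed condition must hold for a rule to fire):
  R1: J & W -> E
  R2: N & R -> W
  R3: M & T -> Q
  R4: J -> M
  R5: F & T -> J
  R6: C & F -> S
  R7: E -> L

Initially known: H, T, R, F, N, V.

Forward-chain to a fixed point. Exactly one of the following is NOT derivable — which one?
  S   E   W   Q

S

Round 1: R2 [N & R -> W]; R5 [F & T -> J]. Adds W, J.
Round 2: R1 [J & W -> E]; R4 [J -> M]. Adds E, M.
Round 3: R3 [M & T -> Q]; R7 [E -> L]. Adds Q, L.
Derived: Q (round 3), W (round 1), E (round 2). S never appears in any round.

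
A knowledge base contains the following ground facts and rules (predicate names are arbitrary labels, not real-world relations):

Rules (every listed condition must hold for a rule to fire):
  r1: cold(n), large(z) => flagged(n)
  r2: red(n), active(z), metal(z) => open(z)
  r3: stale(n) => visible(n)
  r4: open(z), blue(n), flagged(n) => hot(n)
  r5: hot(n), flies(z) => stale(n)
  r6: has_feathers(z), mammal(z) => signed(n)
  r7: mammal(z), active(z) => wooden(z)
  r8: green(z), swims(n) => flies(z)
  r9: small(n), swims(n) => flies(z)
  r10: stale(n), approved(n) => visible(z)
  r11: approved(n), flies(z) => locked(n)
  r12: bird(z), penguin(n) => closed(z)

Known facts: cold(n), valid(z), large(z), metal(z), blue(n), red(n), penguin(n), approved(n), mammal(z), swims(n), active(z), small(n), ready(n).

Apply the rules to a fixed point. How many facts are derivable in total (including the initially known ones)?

22

Round 1: r1 [cold(n), large(z) => flagged(n)]; r2 [red(n), active(z), metal(z) => open(z)]; r7 [mammal(z), active(z) => wooden(z)]; r9 [small(n), swims(n) => flies(z)]. Adds flagged(n), open(z), wooden(z), flies(z).
Round 2: r4 [open(z), blue(n), flagged(n) => hot(n)]; r11 [approved(n), flies(z) => locked(n)]. Adds hot(n), locked(n).
Round 3: r5 [hot(n), flies(z) => stale(n)]. Adds stale(n).
Round 4: r3 [stale(n) => visible(n)]; r10 [stale(n), approved(n) => visible(z)]. Adds visible(n), visible(z).
Closure: {active(z), approved(n), blue(n), cold(n), flagged(n), flies(z), hot(n), large(z), locked(n), mammal(z), metal(z), open(z), penguin(n), ready(n), red(n), small(n), stale(n), swims(n), valid(z), visible(n), visible(z), wooden(z)} — 22 facts.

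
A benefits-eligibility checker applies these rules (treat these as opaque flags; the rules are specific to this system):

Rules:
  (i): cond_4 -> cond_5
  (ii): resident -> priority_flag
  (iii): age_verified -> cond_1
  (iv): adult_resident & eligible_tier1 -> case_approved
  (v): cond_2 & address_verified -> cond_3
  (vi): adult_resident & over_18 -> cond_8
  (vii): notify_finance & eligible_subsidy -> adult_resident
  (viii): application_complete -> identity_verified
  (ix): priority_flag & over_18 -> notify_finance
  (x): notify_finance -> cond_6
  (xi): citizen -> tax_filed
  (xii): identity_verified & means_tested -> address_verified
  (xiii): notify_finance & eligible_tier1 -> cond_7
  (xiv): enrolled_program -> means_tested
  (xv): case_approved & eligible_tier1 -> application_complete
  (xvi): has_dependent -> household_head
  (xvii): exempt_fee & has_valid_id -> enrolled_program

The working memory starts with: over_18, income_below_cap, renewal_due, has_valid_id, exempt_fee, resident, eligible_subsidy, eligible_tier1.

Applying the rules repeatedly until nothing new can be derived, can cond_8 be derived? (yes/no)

yes

Round 1 fires (ii), (xvii), giving priority_flag, enrolled_program.
Round 2 fires (ix), (xiv), giving notify_finance, means_tested.
Round 3 fires (vii), (x), (xiii), giving adult_resident, cond_6, cond_7.
Round 4 fires (iv), (vi), giving case_approved, cond_8.
Round 5 fires (xv), giving application_complete.
Round 6 fires (viii), giving identity_verified.
Round 7 fires (xii), giving address_verified.
cond_8 appears in round 4, so it is derivable.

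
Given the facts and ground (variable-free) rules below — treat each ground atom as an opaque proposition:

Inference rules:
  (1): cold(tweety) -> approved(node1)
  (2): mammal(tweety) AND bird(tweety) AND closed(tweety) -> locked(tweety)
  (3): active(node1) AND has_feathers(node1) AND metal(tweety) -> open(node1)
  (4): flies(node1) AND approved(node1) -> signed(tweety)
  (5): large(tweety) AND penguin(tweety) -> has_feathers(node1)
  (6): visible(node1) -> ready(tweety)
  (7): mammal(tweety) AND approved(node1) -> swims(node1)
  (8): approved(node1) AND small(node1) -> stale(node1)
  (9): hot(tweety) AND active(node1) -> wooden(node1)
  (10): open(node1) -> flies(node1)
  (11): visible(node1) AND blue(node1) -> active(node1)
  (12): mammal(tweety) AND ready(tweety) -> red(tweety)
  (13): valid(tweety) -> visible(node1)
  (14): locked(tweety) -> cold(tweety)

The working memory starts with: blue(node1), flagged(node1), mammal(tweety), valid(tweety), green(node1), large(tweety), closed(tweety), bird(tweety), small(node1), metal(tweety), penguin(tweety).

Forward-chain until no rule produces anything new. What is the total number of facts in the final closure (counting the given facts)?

Round 1: (2) [mammal(tweety) AND bird(tweety) AND closed(tweety) -> locked(tweety)]; (5) [large(tweety) AND penguin(tweety) -> has_feathers(node1)]; (13) [valid(tweety) -> visible(node1)]. New: locked(tweety), has_feathers(node1), visible(node1).
Round 2: (6) [visible(node1) -> ready(tweety)]; (11) [visible(node1) AND blue(node1) -> active(node1)]; (14) [locked(tweety) -> cold(tweety)]. New: ready(tweety), active(node1), cold(tweety).
Round 3: (1) [cold(tweety) -> approved(node1)]; (3) [active(node1) AND has_feathers(node1) AND metal(tweety) -> open(node1)]; (12) [mammal(tweety) AND ready(tweety) -> red(tweety)]. New: approved(node1), open(node1), red(tweety).
Round 4: (7) [mammal(tweety) AND approved(node1) -> swims(node1)]; (8) [approved(node1) AND small(node1) -> stale(node1)]; (10) [open(node1) -> flies(node1)]. New: swims(node1), stale(node1), flies(node1).
Round 5: (4) [flies(node1) AND approved(node1) -> signed(tweety)]. New: signed(tweety).
Closure: {active(node1), approved(node1), bird(tweety), blue(node1), closed(tweety), cold(tweety), flagged(node1), flies(node1), green(node1), has_feathers(node1), large(tweety), locked(tweety), mammal(tweety), metal(tweety), open(node1), penguin(tweety), ready(tweety), red(tweety), signed(tweety), small(node1), stale(node1), swims(node1), valid(tweety), visible(node1)} — 24 facts.

24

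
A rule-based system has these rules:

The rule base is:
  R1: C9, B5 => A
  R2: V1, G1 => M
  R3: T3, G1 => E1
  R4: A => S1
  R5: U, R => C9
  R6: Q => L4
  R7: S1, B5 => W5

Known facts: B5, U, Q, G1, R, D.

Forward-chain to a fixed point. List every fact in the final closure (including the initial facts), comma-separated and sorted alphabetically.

A, B5, C9, D, G1, L4, Q, R, S1, U, W5

Round 1 — R5, R6, derive C9, L4.
Round 2 — R1, derive A.
Round 3 — R4, derive S1.
Round 4 — R7, derive W5.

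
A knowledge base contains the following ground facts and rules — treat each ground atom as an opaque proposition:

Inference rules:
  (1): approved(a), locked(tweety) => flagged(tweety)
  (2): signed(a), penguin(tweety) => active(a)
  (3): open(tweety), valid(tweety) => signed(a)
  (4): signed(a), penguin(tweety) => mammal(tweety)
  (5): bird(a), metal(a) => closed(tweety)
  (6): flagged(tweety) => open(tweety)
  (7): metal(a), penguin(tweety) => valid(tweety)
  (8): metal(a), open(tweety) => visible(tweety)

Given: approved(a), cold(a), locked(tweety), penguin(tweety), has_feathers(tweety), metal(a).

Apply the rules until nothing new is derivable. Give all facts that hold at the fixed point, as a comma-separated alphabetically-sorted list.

active(a), approved(a), cold(a), flagged(tweety), has_feathers(tweety), locked(tweety), mammal(tweety), metal(a), open(tweety), penguin(tweety), signed(a), valid(tweety), visible(tweety)

Round 1 fires (1), (7), giving flagged(tweety), valid(tweety).
Round 2 fires (6), giving open(tweety).
Round 3 fires (3), (8), giving signed(a), visible(tweety).
Round 4 fires (2), (4), giving active(a), mammal(tweety).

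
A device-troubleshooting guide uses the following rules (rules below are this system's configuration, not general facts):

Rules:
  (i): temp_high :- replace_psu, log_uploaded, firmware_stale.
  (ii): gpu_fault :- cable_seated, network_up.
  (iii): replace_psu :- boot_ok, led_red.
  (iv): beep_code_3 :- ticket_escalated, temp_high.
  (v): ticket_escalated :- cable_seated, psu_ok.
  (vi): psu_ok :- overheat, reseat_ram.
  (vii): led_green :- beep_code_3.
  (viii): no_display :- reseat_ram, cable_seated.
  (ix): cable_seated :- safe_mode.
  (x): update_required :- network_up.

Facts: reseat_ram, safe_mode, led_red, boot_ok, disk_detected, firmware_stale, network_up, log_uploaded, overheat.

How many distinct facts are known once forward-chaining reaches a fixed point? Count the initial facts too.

19

Round 1 — (iii), (vi), (ix), (x), derive replace_psu, psu_ok, cable_seated, update_required.
Round 2 — (i), (ii), (v), (viii), derive temp_high, gpu_fault, ticket_escalated, no_display.
Round 3 — (iv), derive beep_code_3.
Round 4 — (vii), derive led_green.
Closure: {beep_code_3, boot_ok, cable_seated, disk_detected, firmware_stale, gpu_fault, led_green, led_red, log_uploaded, network_up, no_display, overheat, psu_ok, replace_psu, reseat_ram, safe_mode, temp_high, ticket_escalated, update_required} — 19 facts.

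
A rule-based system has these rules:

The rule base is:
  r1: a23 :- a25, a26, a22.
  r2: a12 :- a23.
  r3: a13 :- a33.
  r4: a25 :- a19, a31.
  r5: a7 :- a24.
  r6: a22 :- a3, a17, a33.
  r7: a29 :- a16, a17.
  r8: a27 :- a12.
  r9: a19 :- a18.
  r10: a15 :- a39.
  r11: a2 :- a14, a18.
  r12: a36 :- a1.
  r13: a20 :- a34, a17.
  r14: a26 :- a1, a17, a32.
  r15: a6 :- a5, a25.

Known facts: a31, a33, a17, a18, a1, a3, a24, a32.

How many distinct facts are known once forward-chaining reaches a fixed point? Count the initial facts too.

18

[1] r3 [a13 :- a33.]; r5 [a7 :- a24.]; r6 [a22 :- a3, a17, a33.]; r9 [a19 :- a18.]; r12 [a36 :- a1.]; r14 [a26 :- a1, a17, a32.]. ⇒ new: a13, a7, a22, a19, a36, a26.
[2] r4 [a25 :- a19, a31.]. ⇒ new: a25.
[3] r1 [a23 :- a25, a26, a22.]. ⇒ new: a23.
[4] r2 [a12 :- a23.]. ⇒ new: a12.
[5] r8 [a27 :- a12.]. ⇒ new: a27.
Closure: {a1, a12, a13, a17, a18, a19, a22, a23, a24, a25, a26, a27, a3, a31, a32, a33, a36, a7} — 18 facts.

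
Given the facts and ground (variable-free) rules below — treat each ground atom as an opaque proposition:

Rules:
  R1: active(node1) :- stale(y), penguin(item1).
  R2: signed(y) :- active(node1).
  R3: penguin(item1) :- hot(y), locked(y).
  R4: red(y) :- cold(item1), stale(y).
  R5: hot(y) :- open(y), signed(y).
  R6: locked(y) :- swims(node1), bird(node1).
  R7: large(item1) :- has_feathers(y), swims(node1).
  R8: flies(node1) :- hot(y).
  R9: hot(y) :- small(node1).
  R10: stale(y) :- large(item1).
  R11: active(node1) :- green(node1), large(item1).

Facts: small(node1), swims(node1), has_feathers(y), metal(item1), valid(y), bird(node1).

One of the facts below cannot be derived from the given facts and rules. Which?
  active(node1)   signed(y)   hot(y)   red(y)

Round 1: R6 [locked(y) :- swims(node1), bird(node1).]; R7 [large(item1) :- has_feathers(y), swims(node1).]; R9 [hot(y) :- small(node1).]. Adds locked(y), large(item1), hot(y).
Round 2: R3 [penguin(item1) :- hot(y), locked(y).]; R8 [flies(node1) :- hot(y).]; R10 [stale(y) :- large(item1).]. Adds penguin(item1), flies(node1), stale(y).
Round 3: R1 [active(node1) :- stale(y), penguin(item1).]. Adds active(node1).
Round 4: R2 [signed(y) :- active(node1).]. Adds signed(y).
Derived: hot(y) (round 1), signed(y) (round 4), active(node1) (round 3). red(y) never appears in any round.

red(y)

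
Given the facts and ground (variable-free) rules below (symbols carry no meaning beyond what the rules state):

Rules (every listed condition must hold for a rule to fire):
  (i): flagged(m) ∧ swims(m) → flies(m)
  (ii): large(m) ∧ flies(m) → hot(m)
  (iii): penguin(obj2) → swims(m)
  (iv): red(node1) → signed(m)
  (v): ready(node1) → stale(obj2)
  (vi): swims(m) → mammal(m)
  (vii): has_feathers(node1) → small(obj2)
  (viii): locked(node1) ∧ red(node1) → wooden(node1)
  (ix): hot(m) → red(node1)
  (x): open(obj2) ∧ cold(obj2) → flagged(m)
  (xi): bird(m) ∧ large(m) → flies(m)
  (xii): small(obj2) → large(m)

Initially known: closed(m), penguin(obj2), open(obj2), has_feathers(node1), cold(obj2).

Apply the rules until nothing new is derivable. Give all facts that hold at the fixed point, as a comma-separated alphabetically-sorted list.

Round 1 — (iii), (vii), (x), derive swims(m), small(obj2), flagged(m).
Round 2 — (i), (vi), (xii), derive flies(m), mammal(m), large(m).
Round 3 — (ii), derive hot(m).
Round 4 — (ix), derive red(node1).
Round 5 — (iv), derive signed(m).

closed(m), cold(obj2), flagged(m), flies(m), has_feathers(node1), hot(m), large(m), mammal(m), open(obj2), penguin(obj2), red(node1), signed(m), small(obj2), swims(m)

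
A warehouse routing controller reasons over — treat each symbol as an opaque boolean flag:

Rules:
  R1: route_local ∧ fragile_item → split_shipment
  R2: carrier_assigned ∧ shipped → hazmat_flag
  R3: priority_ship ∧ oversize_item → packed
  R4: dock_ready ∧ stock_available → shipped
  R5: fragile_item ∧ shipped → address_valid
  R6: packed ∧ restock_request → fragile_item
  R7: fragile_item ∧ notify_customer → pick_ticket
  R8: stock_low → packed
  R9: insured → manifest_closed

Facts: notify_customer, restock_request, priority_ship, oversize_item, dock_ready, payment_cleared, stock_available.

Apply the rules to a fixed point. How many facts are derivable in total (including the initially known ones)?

[1] R3 [priority_ship ∧ oversize_item → packed]; R4 [dock_ready ∧ stock_available → shipped]. ⇒ new: packed, shipped.
[2] R6 [packed ∧ restock_request → fragile_item]. ⇒ new: fragile_item.
[3] R5 [fragile_item ∧ shipped → address_valid]; R7 [fragile_item ∧ notify_customer → pick_ticket]. ⇒ new: address_valid, pick_ticket.
Closure: {address_valid, dock_ready, fragile_item, notify_customer, oversize_item, packed, payment_cleared, pick_ticket, priority_ship, restock_request, shipped, stock_available} — 12 facts.

12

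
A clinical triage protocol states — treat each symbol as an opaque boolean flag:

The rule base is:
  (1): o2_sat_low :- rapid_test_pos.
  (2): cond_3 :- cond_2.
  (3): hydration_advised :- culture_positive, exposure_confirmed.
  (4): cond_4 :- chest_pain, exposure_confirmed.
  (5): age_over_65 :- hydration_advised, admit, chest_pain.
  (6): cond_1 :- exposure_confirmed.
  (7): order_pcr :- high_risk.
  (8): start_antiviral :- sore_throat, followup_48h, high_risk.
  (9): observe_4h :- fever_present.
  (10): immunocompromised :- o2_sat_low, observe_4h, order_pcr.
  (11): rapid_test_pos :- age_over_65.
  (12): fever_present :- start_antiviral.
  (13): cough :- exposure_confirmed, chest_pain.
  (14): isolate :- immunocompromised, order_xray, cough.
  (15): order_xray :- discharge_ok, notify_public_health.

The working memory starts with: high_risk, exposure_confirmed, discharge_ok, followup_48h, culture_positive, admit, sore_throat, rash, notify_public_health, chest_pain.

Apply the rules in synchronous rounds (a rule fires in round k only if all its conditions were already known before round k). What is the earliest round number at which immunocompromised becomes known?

5

Round 1: (3) [hydration_advised :- culture_positive, exposure_confirmed.]; (4) [cond_4 :- chest_pain, exposure_confirmed.]; (6) [cond_1 :- exposure_confirmed.]; (7) [order_pcr :- high_risk.]; (8) [start_antiviral :- sore_throat, followup_48h, high_risk.]; (13) [cough :- exposure_confirmed, chest_pain.]; (15) [order_xray :- discharge_ok, notify_public_health.]. New: hydration_advised, cond_4, cond_1, order_pcr, start_antiviral, cough, order_xray.
Round 2: (5) [age_over_65 :- hydration_advised, admit, chest_pain.]; (12) [fever_present :- start_antiviral.]. New: age_over_65, fever_present.
Round 3: (9) [observe_4h :- fever_present.]; (11) [rapid_test_pos :- age_over_65.]. New: observe_4h, rapid_test_pos.
Round 4: (1) [o2_sat_low :- rapid_test_pos.]. New: o2_sat_low.
Round 5: (10) [immunocompromised :- o2_sat_low, observe_4h, order_pcr.]. New: immunocompromised.
immunocompromised first appears in round 5.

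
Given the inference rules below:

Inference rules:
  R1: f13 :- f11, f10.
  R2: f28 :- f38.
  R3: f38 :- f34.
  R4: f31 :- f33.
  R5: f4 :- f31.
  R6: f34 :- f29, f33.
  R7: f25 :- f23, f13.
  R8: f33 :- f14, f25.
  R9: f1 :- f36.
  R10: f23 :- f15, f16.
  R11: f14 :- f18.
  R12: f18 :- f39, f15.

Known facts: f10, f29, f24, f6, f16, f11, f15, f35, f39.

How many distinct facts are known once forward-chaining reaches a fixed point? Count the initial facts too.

20

Round 1 fires R1, R10, R12, giving f13, f23, f18.
Round 2 fires R7, R11, giving f25, f14.
Round 3 fires R8, giving f33.
Round 4 fires R4, R6, giving f31, f34.
Round 5 fires R3, R5, giving f38, f4.
Round 6 fires R2, giving f28.
Closure: {f10, f11, f13, f14, f15, f16, f18, f23, f24, f25, f28, f29, f31, f33, f34, f35, f38, f39, f4, f6} — 20 facts.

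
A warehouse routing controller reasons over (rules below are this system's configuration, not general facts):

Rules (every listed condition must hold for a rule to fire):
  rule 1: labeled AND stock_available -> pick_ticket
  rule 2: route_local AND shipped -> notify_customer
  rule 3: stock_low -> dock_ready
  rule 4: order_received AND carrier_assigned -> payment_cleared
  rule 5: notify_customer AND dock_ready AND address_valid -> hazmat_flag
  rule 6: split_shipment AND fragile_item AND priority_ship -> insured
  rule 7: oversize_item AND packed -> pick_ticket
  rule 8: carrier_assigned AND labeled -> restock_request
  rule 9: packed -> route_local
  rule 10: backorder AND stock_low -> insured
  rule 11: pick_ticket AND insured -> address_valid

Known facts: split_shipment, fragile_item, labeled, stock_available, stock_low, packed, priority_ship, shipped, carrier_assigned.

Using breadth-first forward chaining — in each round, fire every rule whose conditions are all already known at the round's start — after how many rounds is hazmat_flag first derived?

3

Round 1: rule 1 [labeled AND stock_available -> pick_ticket]; rule 3 [stock_low -> dock_ready]; rule 6 [split_shipment AND fragile_item AND priority_ship -> insured]; rule 8 [carrier_assigned AND labeled -> restock_request]; rule 9 [packed -> route_local]. New: pick_ticket, dock_ready, insured, restock_request, route_local.
Round 2: rule 2 [route_local AND shipped -> notify_customer]; rule 11 [pick_ticket AND insured -> address_valid]. New: notify_customer, address_valid.
Round 3: rule 5 [notify_customer AND dock_ready AND address_valid -> hazmat_flag]. New: hazmat_flag.
hazmat_flag first appears in round 3.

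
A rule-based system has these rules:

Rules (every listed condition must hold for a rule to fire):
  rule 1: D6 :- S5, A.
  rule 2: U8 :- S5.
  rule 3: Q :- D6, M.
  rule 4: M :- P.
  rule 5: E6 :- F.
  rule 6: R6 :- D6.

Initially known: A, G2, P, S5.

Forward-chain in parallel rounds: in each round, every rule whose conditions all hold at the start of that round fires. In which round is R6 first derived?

Round 1: rule 1 [D6 :- S5, A.]; rule 2 [U8 :- S5.]; rule 4 [M :- P.]. New: D6, U8, M.
Round 2: rule 3 [Q :- D6, M.]; rule 6 [R6 :- D6.]. New: Q, R6.
R6 first appears in round 2.

2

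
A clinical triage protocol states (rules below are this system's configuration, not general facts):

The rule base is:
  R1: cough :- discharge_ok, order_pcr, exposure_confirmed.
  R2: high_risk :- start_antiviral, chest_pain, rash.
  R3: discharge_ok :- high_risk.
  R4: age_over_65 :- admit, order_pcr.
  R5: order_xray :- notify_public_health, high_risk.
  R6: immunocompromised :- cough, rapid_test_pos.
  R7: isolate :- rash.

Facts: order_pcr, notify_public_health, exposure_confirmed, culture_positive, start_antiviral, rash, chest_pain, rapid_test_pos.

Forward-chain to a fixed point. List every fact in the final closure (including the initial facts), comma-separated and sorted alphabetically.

Round 1 — R2, R7, derive high_risk, isolate.
Round 2 — R3, R5, derive discharge_ok, order_xray.
Round 3 — R1, derive cough.
Round 4 — R6, derive immunocompromised.

chest_pain, cough, culture_positive, discharge_ok, exposure_confirmed, high_risk, immunocompromised, isolate, notify_public_health, order_pcr, order_xray, rapid_test_pos, rash, start_antiviral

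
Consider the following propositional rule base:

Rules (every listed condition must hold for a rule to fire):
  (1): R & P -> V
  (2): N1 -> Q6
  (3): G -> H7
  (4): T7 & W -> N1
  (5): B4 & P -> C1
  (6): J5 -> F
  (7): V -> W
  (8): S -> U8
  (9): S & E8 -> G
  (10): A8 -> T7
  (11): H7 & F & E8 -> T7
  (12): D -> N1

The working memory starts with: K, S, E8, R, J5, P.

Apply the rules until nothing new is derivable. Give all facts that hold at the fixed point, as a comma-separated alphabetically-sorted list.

Round 1: (1) [R & P -> V]; (6) [J5 -> F]; (8) [S -> U8]; (9) [S & E8 -> G]. New: V, F, U8, G.
Round 2: (3) [G -> H7]; (7) [V -> W]. New: H7, W.
Round 3: (11) [H7 & F & E8 -> T7]. New: T7.
Round 4: (4) [T7 & W -> N1]. New: N1.
Round 5: (2) [N1 -> Q6]. New: Q6.

E8, F, G, H7, J5, K, N1, P, Q6, R, S, T7, U8, V, W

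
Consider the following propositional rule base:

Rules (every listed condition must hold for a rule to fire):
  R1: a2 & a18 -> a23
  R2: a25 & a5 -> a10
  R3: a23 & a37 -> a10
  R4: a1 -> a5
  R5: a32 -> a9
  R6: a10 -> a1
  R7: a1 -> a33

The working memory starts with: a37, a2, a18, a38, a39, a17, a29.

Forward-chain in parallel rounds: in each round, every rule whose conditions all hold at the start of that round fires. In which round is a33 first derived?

4

Round 1: R1 [a2 & a18 -> a23]. New: a23.
Round 2: R3 [a23 & a37 -> a10]. New: a10.
Round 3: R6 [a10 -> a1]. New: a1.
Round 4: R4 [a1 -> a5]; R7 [a1 -> a33]. New: a5, a33.
a33 first appears in round 4.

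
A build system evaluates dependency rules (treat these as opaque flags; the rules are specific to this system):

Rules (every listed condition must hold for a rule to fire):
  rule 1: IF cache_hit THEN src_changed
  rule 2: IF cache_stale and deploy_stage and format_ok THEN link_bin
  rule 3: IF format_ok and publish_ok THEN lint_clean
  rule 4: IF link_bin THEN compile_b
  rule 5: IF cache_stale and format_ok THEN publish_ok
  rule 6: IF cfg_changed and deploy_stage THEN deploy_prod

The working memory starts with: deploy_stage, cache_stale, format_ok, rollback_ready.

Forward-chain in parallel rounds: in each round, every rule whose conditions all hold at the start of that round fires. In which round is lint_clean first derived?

2

Round 1 fires rule 2, rule 5, giving link_bin, publish_ok.
Round 2 fires rule 3, rule 4, giving lint_clean, compile_b.
lint_clean first appears in round 2.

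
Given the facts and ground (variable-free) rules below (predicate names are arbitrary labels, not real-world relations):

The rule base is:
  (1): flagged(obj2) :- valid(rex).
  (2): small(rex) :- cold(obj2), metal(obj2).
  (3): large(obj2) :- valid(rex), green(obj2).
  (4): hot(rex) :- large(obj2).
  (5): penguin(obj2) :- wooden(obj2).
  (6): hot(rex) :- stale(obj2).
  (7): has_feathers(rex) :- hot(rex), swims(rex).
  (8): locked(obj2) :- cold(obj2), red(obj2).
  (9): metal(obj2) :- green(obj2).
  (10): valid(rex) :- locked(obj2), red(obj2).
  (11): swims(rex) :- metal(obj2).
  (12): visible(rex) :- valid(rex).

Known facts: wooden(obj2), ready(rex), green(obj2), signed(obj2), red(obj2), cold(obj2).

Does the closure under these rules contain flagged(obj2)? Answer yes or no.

yes

[1] (5) [penguin(obj2) :- wooden(obj2).]; (8) [locked(obj2) :- cold(obj2), red(obj2).]; (9) [metal(obj2) :- green(obj2).]. ⇒ new: penguin(obj2), locked(obj2), metal(obj2).
[2] (2) [small(rex) :- cold(obj2), metal(obj2).]; (10) [valid(rex) :- locked(obj2), red(obj2).]; (11) [swims(rex) :- metal(obj2).]. ⇒ new: small(rex), valid(rex), swims(rex).
[3] (1) [flagged(obj2) :- valid(rex).]; (3) [large(obj2) :- valid(rex), green(obj2).]; (12) [visible(rex) :- valid(rex).]. ⇒ new: flagged(obj2), large(obj2), visible(rex).
[4] (4) [hot(rex) :- large(obj2).]. ⇒ new: hot(rex).
[5] (7) [has_feathers(rex) :- hot(rex), swims(rex).]. ⇒ new: has_feathers(rex).
flagged(obj2) appears in round 3, so it is derivable.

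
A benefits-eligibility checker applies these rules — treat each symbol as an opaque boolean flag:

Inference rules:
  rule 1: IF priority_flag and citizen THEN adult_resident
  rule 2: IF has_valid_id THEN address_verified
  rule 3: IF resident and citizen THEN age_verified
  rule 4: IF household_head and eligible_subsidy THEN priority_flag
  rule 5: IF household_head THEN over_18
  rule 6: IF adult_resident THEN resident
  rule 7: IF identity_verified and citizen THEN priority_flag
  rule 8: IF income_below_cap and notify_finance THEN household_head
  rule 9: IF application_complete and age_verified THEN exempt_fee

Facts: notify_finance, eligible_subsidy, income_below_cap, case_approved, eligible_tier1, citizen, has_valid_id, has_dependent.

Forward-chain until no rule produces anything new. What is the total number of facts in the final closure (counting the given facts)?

[1] rule 2 [IF has_valid_id THEN address_verified]; rule 8 [IF income_below_cap and notify_finance THEN household_head]. ⇒ new: address_verified, household_head.
[2] rule 4 [IF household_head and eligible_subsidy THEN priority_flag]; rule 5 [IF household_head THEN over_18]. ⇒ new: priority_flag, over_18.
[3] rule 1 [IF priority_flag and citizen THEN adult_resident]. ⇒ new: adult_resident.
[4] rule 6 [IF adult_resident THEN resident]. ⇒ new: resident.
[5] rule 3 [IF resident and citizen THEN age_verified]. ⇒ new: age_verified.
Closure: {address_verified, adult_resident, age_verified, case_approved, citizen, eligible_subsidy, eligible_tier1, has_dependent, has_valid_id, household_head, income_below_cap, notify_finance, over_18, priority_flag, resident} — 15 facts.

15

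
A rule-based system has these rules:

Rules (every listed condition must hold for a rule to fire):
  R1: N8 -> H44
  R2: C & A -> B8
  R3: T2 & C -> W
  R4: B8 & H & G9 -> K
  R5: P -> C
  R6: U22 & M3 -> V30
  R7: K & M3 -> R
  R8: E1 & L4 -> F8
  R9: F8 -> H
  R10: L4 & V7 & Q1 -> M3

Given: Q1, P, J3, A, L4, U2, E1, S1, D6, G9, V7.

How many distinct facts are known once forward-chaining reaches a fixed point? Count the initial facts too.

18

Round 1: R5 [P -> C]; R8 [E1 & L4 -> F8]; R10 [L4 & V7 & Q1 -> M3]. New: C, F8, M3.
Round 2: R2 [C & A -> B8]; R9 [F8 -> H]. New: B8, H.
Round 3: R4 [B8 & H & G9 -> K]. New: K.
Round 4: R7 [K & M3 -> R]. New: R.
Closure: {A, B8, C, D6, E1, F8, G9, H, J3, K, L4, M3, P, Q1, R, S1, U2, V7} — 18 facts.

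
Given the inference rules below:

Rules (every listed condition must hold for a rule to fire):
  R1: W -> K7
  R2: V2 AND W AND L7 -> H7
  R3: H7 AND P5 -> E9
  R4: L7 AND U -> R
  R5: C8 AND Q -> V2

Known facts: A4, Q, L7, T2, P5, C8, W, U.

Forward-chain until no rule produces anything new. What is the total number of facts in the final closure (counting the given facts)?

13

[1] R1 [W -> K7]; R4 [L7 AND U -> R]; R5 [C8 AND Q -> V2]. ⇒ new: K7, R, V2.
[2] R2 [V2 AND W AND L7 -> H7]. ⇒ new: H7.
[3] R3 [H7 AND P5 -> E9]. ⇒ new: E9.
Closure: {A4, C8, E9, H7, K7, L7, P5, Q, R, T2, U, V2, W} — 13 facts.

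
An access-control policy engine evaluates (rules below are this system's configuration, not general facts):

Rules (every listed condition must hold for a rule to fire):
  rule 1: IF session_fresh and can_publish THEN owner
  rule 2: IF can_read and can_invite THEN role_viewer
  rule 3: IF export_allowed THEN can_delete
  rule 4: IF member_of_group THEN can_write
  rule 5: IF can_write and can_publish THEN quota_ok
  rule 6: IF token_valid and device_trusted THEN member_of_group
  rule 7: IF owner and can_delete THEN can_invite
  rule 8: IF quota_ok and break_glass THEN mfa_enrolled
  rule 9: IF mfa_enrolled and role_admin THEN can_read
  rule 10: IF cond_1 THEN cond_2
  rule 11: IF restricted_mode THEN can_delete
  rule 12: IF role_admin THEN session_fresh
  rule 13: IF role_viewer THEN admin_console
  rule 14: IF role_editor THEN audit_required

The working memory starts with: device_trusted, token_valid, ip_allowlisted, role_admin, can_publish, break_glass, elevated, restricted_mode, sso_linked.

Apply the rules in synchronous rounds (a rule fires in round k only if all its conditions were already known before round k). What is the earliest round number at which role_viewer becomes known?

Round 1: rule 6 [IF token_valid and device_trusted THEN member_of_group]; rule 11 [IF restricted_mode THEN can_delete]; rule 12 [IF role_admin THEN session_fresh]. Adds member_of_group, can_delete, session_fresh.
Round 2: rule 1 [IF session_fresh and can_publish THEN owner]; rule 4 [IF member_of_group THEN can_write]. Adds owner, can_write.
Round 3: rule 5 [IF can_write and can_publish THEN quota_ok]; rule 7 [IF owner and can_delete THEN can_invite]. Adds quota_ok, can_invite.
Round 4: rule 8 [IF quota_ok and break_glass THEN mfa_enrolled]. Adds mfa_enrolled.
Round 5: rule 9 [IF mfa_enrolled and role_admin THEN can_read]. Adds can_read.
Round 6: rule 2 [IF can_read and can_invite THEN role_viewer]. Adds role_viewer.
role_viewer first appears in round 6.

6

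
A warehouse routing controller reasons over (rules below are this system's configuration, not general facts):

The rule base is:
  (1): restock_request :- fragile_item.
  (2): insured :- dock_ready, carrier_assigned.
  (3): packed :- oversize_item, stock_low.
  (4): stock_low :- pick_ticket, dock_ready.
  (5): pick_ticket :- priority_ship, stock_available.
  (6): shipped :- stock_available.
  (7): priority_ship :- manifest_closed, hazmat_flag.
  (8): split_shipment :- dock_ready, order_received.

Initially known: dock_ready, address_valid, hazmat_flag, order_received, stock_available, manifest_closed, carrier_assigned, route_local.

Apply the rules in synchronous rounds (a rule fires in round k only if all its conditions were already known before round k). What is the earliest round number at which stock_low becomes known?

3

Round 1: (2) [insured :- dock_ready, carrier_assigned.]; (6) [shipped :- stock_available.]; (7) [priority_ship :- manifest_closed, hazmat_flag.]; (8) [split_shipment :- dock_ready, order_received.]. Adds insured, shipped, priority_ship, split_shipment.
Round 2: (5) [pick_ticket :- priority_ship, stock_available.]. Adds pick_ticket.
Round 3: (4) [stock_low :- pick_ticket, dock_ready.]. Adds stock_low.
stock_low first appears in round 3.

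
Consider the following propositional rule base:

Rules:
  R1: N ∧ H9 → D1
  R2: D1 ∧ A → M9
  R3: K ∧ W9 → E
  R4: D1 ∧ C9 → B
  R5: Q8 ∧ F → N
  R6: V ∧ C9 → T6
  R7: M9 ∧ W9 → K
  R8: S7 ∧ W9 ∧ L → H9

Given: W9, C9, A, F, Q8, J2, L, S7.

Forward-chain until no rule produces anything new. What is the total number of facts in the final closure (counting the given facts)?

15

Round 1 — R5, R8, derive N, H9.
Round 2 — R1, derive D1.
Round 3 — R2, R4, derive M9, B.
Round 4 — R7, derive K.
Round 5 — R3, derive E.
Closure: {A, B, C9, D1, E, F, H9, J2, K, L, M9, N, Q8, S7, W9} — 15 facts.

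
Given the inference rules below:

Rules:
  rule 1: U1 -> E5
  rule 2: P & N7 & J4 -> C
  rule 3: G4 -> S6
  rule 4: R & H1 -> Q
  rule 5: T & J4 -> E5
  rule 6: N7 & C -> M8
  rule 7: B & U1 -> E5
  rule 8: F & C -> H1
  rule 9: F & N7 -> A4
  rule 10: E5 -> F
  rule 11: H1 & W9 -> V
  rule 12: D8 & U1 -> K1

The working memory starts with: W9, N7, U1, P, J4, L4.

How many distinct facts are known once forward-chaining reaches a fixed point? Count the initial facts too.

Round 1: rule 1 [U1 -> E5]; rule 2 [P & N7 & J4 -> C]. Adds E5, C.
Round 2: rule 6 [N7 & C -> M8]; rule 10 [E5 -> F]. Adds M8, F.
Round 3: rule 8 [F & C -> H1]; rule 9 [F & N7 -> A4]. Adds H1, A4.
Round 4: rule 11 [H1 & W9 -> V]. Adds V.
Closure: {A4, C, E5, F, H1, J4, L4, M8, N7, P, U1, V, W9} — 13 facts.

13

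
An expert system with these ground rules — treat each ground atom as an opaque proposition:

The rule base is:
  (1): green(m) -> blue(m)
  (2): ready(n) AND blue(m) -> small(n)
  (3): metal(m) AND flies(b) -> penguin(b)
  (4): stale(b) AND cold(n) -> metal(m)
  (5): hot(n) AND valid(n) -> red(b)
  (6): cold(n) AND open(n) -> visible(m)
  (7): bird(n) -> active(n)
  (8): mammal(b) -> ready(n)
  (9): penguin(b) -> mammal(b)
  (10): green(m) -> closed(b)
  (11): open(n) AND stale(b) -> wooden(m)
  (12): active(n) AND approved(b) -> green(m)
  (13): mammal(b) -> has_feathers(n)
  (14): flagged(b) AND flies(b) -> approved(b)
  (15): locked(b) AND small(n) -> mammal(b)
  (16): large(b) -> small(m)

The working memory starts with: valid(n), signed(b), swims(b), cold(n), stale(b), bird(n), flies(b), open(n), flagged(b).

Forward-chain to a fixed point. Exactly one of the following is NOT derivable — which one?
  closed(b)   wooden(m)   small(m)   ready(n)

Round 1: (4) [stale(b) AND cold(n) -> metal(m)]; (6) [cold(n) AND open(n) -> visible(m)]; (7) [bird(n) -> active(n)]; (11) [open(n) AND stale(b) -> wooden(m)]; (14) [flagged(b) AND flies(b) -> approved(b)]. New: metal(m), visible(m), active(n), wooden(m), approved(b).
Round 2: (3) [metal(m) AND flies(b) -> penguin(b)]; (12) [active(n) AND approved(b) -> green(m)]. New: penguin(b), green(m).
Round 3: (1) [green(m) -> blue(m)]; (9) [penguin(b) -> mammal(b)]; (10) [green(m) -> closed(b)]. New: blue(m), mammal(b), closed(b).
Round 4: (8) [mammal(b) -> ready(n)]; (13) [mammal(b) -> has_feathers(n)]. New: ready(n), has_feathers(n).
Round 5: (2) [ready(n) AND blue(m) -> small(n)]. New: small(n).
Derived: ready(n) (round 4), closed(b) (round 3), wooden(m) (round 1). small(m) never appears in any round.

small(m)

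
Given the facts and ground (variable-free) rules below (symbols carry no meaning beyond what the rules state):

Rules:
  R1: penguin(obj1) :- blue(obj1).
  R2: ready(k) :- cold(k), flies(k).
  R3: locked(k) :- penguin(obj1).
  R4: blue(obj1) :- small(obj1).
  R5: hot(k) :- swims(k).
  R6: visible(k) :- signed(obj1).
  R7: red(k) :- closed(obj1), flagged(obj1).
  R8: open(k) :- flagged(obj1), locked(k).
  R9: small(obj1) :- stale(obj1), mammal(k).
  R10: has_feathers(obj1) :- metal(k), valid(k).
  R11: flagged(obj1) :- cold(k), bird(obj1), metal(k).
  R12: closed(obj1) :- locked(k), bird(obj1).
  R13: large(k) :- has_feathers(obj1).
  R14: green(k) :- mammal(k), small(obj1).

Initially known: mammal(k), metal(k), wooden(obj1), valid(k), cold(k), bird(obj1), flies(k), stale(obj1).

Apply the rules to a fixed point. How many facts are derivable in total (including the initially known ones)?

20

Round 1 fires R2, R9, R10, R11, giving ready(k), small(obj1), has_feathers(obj1), flagged(obj1).
Round 2 fires R4, R13, R14, giving blue(obj1), large(k), green(k).
Round 3 fires R1, giving penguin(obj1).
Round 4 fires R3, giving locked(k).
Round 5 fires R8, R12, giving open(k), closed(obj1).
Round 6 fires R7, giving red(k).
Closure: {bird(obj1), blue(obj1), closed(obj1), cold(k), flagged(obj1), flies(k), green(k), has_feathers(obj1), large(k), locked(k), mammal(k), metal(k), open(k), penguin(obj1), ready(k), red(k), small(obj1), stale(obj1), valid(k), wooden(obj1)} — 20 facts.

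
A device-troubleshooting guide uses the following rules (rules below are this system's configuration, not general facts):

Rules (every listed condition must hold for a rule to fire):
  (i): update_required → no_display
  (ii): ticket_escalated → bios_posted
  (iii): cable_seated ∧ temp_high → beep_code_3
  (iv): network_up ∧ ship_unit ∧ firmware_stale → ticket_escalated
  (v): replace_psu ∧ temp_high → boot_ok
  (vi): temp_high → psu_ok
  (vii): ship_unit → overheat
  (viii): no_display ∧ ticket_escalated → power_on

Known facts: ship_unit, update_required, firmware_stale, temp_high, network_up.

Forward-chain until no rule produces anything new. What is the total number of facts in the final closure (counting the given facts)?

Round 1 fires (i), (iv), (vi), (vii), giving no_display, ticket_escalated, psu_ok, overheat.
Round 2 fires (ii), (viii), giving bios_posted, power_on.
Closure: {bios_posted, firmware_stale, network_up, no_display, overheat, power_on, psu_ok, ship_unit, temp_high, ticket_escalated, update_required} — 11 facts.

11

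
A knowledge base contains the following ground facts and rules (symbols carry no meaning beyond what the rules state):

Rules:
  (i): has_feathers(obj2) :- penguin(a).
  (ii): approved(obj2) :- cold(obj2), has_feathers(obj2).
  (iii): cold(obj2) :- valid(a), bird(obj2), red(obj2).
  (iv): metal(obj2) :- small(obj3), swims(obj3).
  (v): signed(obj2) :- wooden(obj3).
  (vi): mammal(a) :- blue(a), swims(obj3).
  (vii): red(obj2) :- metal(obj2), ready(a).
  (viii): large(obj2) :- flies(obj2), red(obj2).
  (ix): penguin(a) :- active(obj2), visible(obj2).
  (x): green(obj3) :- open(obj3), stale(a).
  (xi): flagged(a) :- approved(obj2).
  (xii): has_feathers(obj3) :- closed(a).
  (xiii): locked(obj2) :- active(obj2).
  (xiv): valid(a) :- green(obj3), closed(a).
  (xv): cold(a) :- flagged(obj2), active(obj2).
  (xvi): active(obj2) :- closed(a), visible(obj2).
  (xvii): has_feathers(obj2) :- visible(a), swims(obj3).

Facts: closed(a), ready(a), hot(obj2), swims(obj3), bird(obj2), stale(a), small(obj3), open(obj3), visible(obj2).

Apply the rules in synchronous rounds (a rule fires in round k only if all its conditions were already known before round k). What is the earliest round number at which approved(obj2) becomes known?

Round 1 fires (iv), (x), (xii), (xvi), giving metal(obj2), green(obj3), has_feathers(obj3), active(obj2).
Round 2 fires (vii), (ix), (xiii), (xiv), giving red(obj2), penguin(a), locked(obj2), valid(a).
Round 3 fires (i), (iii), giving has_feathers(obj2), cold(obj2).
Round 4 fires (ii), giving approved(obj2).
approved(obj2) first appears in round 4.

4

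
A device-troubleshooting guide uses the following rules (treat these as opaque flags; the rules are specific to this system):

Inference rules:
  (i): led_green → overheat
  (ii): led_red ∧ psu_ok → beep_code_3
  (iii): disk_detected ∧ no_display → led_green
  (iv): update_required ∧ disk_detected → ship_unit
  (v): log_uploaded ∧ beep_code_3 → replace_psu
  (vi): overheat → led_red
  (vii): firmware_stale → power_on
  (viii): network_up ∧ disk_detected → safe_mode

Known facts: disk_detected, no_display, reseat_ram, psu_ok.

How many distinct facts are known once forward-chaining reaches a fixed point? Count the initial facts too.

8

Round 1: (iii) [disk_detected ∧ no_display → led_green]. Adds led_green.
Round 2: (i) [led_green → overheat]. Adds overheat.
Round 3: (vi) [overheat → led_red]. Adds led_red.
Round 4: (ii) [led_red ∧ psu_ok → beep_code_3]. Adds beep_code_3.
Closure: {beep_code_3, disk_detected, led_green, led_red, no_display, overheat, psu_ok, reseat_ram} — 8 facts.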